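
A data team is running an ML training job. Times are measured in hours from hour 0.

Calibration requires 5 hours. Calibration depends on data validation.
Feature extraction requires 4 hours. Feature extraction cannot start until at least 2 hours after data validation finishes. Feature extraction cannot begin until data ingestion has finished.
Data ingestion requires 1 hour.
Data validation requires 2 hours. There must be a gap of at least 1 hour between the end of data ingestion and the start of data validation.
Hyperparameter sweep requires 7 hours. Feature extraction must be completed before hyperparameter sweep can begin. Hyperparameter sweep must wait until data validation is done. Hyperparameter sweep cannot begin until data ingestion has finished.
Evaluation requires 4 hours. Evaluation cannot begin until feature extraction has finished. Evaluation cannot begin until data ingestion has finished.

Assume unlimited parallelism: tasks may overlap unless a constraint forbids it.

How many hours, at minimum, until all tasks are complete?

Data ingestion can start immediately at hour 0; it finishes at hour 1.
After data ingestion (finishes hour 1, plus 1-hour gap → hour 2), data validation can start at hour 2 and finishes at hour 4.
Calibration cannot begin until data validation (finishes hour 4). It runs from hour 4 to 4 + 5 = hour 9.
Feature extraction needs all of data validation (finishes hour 4, plus 2-hour gap → hour 6); data ingestion (finishes hour 1). That puts its earliest start at hour 6; it finishes at 6 + 4 = hour 10.
Evaluation has to wait for feature extraction (finishes hour 10); data ingestion (finishes hour 1). The latest of these is hour 10, so evaluation runs hour 10 to 10 + 4 = hour 14.
Hyperparameter sweep needs all of feature extraction (finishes hour 10); data validation (finishes hour 4); data ingestion (finishes hour 1). That puts its earliest start at hour 10; it finishes at 10 + 7 = hour 17.
All tasks are finished once the last one completes. Finish times: Data ingestion at 1, Data validation at 4, Feature extraction at 10, Hyperparameter sweep at 17, Evaluation at 14, Calibration at 9. The latest is hour 17.

17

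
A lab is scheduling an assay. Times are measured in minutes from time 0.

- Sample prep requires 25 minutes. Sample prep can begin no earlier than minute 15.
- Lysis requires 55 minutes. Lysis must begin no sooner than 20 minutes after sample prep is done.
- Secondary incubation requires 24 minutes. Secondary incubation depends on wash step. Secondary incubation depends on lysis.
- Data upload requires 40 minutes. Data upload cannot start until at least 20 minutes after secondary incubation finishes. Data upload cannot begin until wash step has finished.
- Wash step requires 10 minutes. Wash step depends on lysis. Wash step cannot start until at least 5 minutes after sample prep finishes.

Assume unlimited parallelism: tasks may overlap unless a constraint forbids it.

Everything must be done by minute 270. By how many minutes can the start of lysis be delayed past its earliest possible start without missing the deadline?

61

Sample prep waits on its own release at minute 15, so it starts at minute 15 and finishes at 15 + 25 = minute 40.
Lysis waits on sample prep (finishes minute 40, plus 20-minute gap → minute 60), so it starts at minute 60 and finishes at 60 + 55 = minute 115.

Working backward from the deadline:
To finish by minute 270, data upload (duration 40) must start no later than minute 230.
Since data upload (must start by minute 230, minus 20-minute gap → minute 210) depends on it, secondary incubation must finish by minute 210. Backing off its 24-minute duration gives a latest start of minute 186.
Wash step has several dependents: secondary incubation (must start by minute 186); data upload (must start by minute 230). The earliest of those limits is minute 186, so wash step must start by 186 − 10 = minute 176.
Lysis must finish in time for wash step (must start by minute 176); secondary incubation (must start by minute 186). The tightest is minute 176, so lysis must start by 176 − 55 = minute 121.
So lysis can start as early as minute 60 and as late as minute 121, giving 121 − 60 = 61 minutes of slack.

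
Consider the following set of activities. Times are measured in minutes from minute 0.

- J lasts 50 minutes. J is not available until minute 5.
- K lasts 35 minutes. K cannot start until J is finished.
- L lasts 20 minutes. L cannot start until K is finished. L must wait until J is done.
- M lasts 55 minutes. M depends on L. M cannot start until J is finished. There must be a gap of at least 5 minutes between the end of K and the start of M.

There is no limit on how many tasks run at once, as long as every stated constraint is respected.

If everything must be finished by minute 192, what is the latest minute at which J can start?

Nothing follows M; the deadline of minute 192 is its only limit. It must start by 192 − 55 = minute 137.
L feeds into M (must start by minute 137); so L must finish by minute 137 and therefore start by minute 117.
For K: L (must start by minute 117); M (must start by minute 137, minus 5-minute gap → minute 132). The most restrictive is minute 117; with a 35-minute duration, K must start by minute 82.
J has several dependents: K (must start by minute 82); L (must start by minute 117); M (must start by minute 137). The earliest of those limits is minute 82, so J must start by 82 − 50 = minute 32.

32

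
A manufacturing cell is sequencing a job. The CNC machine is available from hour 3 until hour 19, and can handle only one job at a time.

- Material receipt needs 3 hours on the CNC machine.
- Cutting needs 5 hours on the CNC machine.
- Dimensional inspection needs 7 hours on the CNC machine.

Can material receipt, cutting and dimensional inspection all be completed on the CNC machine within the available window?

Yes

The CNC machine window is 19 − 3 = 16 hours.
Running back to back, the jobs need 3 + 5 + 7 = 15 hours on the CNC machine.
Since 15 ≤ 16, they fit within the window.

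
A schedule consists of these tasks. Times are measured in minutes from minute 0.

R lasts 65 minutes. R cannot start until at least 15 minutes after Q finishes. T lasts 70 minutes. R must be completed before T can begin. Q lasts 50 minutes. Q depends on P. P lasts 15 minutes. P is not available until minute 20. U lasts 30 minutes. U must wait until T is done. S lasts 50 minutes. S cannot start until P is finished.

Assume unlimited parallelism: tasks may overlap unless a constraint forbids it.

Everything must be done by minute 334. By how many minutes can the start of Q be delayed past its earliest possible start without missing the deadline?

69

P waits on its own release at minute 20, so it starts at minute 20 and finishes at 20 + 15 = minute 35.
After P (finishes minute 35), Q can start at minute 35 and finishes at minute 85.

Working backward from the deadline:
To finish by minute 334, U (duration 30) must start no later than minute 304.
T feeds into U (must start by minute 304); so T must finish by minute 304 and therefore start by minute 234.
R has to be done before T (must start by minute 234). That means finishing by minute 234, i.e. starting by 234 − 65 = minute 169.
Since R (must start by minute 169, minus 15-minute gap → minute 154) depends on it, Q must finish by minute 154. Backing off its 50-minute duration gives a latest start of minute 104.
So Q can start as early as minute 35 and as late as minute 104, giving 104 − 35 = 69 minutes of slack.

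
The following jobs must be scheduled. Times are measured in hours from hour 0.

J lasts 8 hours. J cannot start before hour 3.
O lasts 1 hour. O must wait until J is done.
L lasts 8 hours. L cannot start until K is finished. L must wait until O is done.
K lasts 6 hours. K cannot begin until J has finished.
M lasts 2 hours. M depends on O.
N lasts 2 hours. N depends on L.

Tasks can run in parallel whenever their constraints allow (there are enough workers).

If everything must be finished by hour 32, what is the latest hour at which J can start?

Nothing follows N; the deadline of hour 32 is its only limit. It must start by 32 − 2 = hour 30.
L has to be done before N (must start by hour 30). That means finishing by hour 30, i.e. starting by 30 − 8 = hour 22.
K must finish before L (must start by hour 22). With a 6-hour duration, K must start by 22 − 6 = hour 16.
Nothing follows M; the deadline of hour 32 is its only limit. It must start by 32 − 2 = hour 30.
O has several dependents: L (must start by hour 22); M (must start by hour 30). The earliest of those limits is hour 22, so O must start by 22 − 1 = hour 21.
J must finish in time for K (must start by hour 16); O (must start by hour 21). The tightest is hour 16, so J must start by 16 − 8 = hour 8.

8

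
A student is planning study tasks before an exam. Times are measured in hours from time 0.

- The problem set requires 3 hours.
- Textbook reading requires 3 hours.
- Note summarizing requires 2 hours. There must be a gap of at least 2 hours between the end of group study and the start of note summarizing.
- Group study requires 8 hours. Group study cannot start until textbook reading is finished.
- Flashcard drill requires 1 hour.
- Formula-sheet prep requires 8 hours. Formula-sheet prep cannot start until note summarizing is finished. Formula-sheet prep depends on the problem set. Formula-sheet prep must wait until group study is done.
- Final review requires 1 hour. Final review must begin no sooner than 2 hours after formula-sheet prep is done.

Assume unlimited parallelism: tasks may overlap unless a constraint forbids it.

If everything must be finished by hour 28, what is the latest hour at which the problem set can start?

14

Final review must finish by hour 28; it takes 1 hour, so it must start by 28 − 1 = hour 27.
Since final review (must start by hour 27, minus 2-hour gap → hour 25) depends on it, formula-sheet prep must finish by hour 25. Backing off its 8-hour duration gives a latest start of hour 17.
The problem set has to be done before formula-sheet prep (must start by hour 17). That means finishing by hour 17, i.e. starting by 17 − 3 = hour 14.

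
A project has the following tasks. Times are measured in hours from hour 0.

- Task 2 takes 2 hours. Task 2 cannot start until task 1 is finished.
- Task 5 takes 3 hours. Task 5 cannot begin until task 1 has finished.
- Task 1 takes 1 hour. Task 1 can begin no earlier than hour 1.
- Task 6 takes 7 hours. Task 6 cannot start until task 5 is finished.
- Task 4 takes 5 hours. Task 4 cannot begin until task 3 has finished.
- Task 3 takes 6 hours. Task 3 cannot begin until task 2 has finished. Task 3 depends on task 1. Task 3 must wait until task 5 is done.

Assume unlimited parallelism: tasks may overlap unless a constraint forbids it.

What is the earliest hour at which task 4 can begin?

Task 1 waits on its own release at hour 1, so it starts at hour 1 and finishes at 1 + 1 = hour 2.
After task 1 (finishes hour 2), task 5 can start at hour 2 and finishes at hour 5.
Task 2 waits on task 1 (finishes hour 2), so it starts at hour 2 and finishes at 2 + 2 = hour 4.
Task 3 cannot start until task 2 (finishes hour 4); task 1 (finishes hour 2); task 5 (finishes hour 5). The controlling bound is hour 5, so task 3 finishes at 5 + 6 = hour 11.
Task 4 waits on task 3 (finishes hour 11), so the earliest it can start is hour 11.

11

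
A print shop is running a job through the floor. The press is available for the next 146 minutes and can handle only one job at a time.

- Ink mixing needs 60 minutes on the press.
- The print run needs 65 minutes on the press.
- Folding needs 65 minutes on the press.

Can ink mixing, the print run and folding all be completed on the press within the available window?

No

Running back to back, the jobs need 60 + 65 + 65 = 190 minutes on the press.
Since 190 > 146, they cannot all fit.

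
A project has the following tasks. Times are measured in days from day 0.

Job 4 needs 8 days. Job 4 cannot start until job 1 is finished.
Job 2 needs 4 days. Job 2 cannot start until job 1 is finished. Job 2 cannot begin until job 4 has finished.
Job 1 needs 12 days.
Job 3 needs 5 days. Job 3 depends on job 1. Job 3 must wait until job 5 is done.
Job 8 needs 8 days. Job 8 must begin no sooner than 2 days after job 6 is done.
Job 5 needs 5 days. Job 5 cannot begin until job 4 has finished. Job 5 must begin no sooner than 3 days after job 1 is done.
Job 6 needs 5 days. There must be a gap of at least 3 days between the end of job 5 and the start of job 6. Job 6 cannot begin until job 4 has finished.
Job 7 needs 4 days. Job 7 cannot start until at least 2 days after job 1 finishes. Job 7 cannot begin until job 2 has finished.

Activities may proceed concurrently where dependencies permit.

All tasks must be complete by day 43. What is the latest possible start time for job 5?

Nothing follows job 3; the deadline of day 43 is its only limit. It must start by 43 − 5 = day 38.
To finish by day 43, job 8 (duration 8) must start no later than day 35.
Job 6 must finish before job 8 (must start by day 35, minus 2-day gap → day 33). With a 5-day duration, job 6 must start by 33 − 5 = day 28.
For job 5: job 3 (must start by day 38); job 6 (must start by day 28, minus 3-day gap → day 25). The most restrictive is day 25; with a 5-day duration, job 5 must start by day 20.

20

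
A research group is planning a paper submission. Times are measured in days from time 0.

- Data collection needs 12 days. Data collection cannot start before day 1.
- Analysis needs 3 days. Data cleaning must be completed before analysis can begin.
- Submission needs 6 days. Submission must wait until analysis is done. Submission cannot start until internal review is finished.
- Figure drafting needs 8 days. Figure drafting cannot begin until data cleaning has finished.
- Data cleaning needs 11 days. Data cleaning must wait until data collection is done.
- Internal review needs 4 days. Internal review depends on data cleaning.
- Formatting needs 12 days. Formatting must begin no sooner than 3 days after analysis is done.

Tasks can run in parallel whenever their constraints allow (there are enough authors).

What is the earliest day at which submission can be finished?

Data collection waits on its own release at day 1, so it starts at day 1 and finishes at 1 + 12 = day 13.
Data cleaning cannot begin until data collection (finishes day 13). It runs from day 13 to 13 + 11 = day 24.
Internal review waits on data cleaning (finishes day 24), so it starts at day 24 and finishes at 24 + 4 = day 28.
Analysis cannot begin until data cleaning (finishes day 24). It runs from day 24 to 24 + 3 = day 27.
For submission: analysis (finishes day 27); internal review (finishes day 28). Taking the maximum gives a start of day 28, and it finishes at 28 + 6 = day 34.

34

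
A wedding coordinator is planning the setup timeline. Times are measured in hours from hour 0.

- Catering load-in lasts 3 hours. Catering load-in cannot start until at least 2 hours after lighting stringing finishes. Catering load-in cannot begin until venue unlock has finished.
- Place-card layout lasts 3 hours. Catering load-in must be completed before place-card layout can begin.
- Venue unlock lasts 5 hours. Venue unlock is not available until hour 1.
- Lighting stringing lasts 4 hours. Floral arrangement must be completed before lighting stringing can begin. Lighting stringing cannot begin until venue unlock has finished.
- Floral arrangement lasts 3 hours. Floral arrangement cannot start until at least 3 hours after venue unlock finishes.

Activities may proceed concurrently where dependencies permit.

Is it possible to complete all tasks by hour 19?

No

Venue unlock cannot begin until its own release at hour 1. It runs from hour 1 to 1 + 5 = hour 6.
Floral arrangement waits on venue unlock (finishes hour 6, plus 3-hour gap → hour 9), so it starts at hour 9 and finishes at 9 + 3 = hour 12.
Lighting stringing has to wait for floral arrangement (finishes hour 12); venue unlock (finishes hour 6). The latest of these is hour 12, so lighting stringing runs hour 12 to 12 + 4 = hour 16.
Catering load-in cannot start until lighting stringing (finishes hour 16, plus 2-hour gap → hour 18); venue unlock (finishes hour 6). The controlling bound is hour 18, so catering load-in finishes at 18 + 3 = hour 21.
After catering load-in (finishes hour 21), place-card layout can start at hour 21 and finishes at hour 24.
The earliest everything can be done is hour 24, which is after the deadline of 19, so it is not possible.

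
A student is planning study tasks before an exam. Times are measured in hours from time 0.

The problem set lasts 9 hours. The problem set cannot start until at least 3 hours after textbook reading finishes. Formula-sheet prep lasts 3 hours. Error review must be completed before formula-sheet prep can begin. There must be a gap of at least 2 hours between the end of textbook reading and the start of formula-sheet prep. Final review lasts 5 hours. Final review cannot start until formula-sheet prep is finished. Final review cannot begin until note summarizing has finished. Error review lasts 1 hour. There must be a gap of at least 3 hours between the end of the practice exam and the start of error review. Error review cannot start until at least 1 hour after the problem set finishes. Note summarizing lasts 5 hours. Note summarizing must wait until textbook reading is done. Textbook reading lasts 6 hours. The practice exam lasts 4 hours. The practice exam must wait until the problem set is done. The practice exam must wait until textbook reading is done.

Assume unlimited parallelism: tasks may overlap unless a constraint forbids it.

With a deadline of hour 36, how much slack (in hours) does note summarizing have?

20

Textbook reading can start immediately at hour 0; it finishes at hour 6.
Note summarizing waits on textbook reading (finishes hour 6), so it starts at hour 6 and finishes at 6 + 5 = hour 11.

Working backward from the deadline:
Nothing follows final review; the deadline of hour 36 is its only limit. It must start by 36 − 5 = hour 31.
Note summarizing has to be done before final review (must start by hour 31). That means finishing by hour 31, i.e. starting by 31 − 5 = hour 26.
So note summarizing can start as early as hour 6 and as late as hour 26, giving 26 − 6 = 20 hours of slack.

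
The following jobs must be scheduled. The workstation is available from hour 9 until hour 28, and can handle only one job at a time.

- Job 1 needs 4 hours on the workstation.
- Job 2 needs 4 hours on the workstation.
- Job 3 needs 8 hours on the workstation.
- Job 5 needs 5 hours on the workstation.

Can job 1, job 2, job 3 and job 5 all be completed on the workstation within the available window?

The workstation window is 28 − 9 = 19 hours.
Running back to back, the jobs need 4 + 4 + 8 + 5 = 21 hours on the workstation.
Since 21 > 19, they cannot all fit.

No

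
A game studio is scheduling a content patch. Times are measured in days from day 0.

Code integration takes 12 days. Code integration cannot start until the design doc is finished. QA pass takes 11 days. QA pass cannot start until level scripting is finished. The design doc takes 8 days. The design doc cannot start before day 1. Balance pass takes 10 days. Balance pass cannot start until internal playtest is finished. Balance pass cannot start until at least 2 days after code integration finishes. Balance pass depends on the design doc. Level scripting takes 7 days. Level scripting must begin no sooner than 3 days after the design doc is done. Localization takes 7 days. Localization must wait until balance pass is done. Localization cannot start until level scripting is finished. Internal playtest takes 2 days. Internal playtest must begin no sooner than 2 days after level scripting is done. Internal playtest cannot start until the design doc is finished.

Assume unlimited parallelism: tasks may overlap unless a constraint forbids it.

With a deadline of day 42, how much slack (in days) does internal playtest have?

2

The design doc cannot begin until its own release at day 1. It runs from day 1 to 1 + 8 = day 9.
Level scripting cannot begin until the design doc (finishes day 9, plus 3-day gap → day 12). It runs from day 12 to 12 + 7 = day 19.
Internal playtest needs all of level scripting (finishes day 19, plus 2-day gap → day 21); the design doc (finishes day 9). That puts its earliest start at day 21; it finishes at 21 + 2 = day 23.

Working backward from the deadline:
Nothing follows localization; the deadline of day 42 is its only limit. It must start by 42 − 7 = day 35.
Since localization (must start by day 35) depends on it, balance pass must finish by day 35. Backing off its 10-day duration gives a latest start of day 25.
Internal playtest has to be done before balance pass (must start by day 25). That means finishing by day 25, i.e. starting by 25 − 2 = day 23.
So internal playtest can start as early as day 21 and as late as day 23, giving 23 − 21 = 2 days of slack.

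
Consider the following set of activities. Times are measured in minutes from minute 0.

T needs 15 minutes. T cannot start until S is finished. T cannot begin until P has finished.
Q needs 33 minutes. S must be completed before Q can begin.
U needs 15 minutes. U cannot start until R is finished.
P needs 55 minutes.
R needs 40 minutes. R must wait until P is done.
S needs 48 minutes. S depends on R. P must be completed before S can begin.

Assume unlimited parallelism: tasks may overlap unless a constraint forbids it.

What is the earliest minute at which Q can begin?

P has no prerequisites, so it starts at minute 0 and finishes at minute 55.
R cannot begin until P (finishes minute 55). It runs from minute 55 to 55 + 40 = minute 95.
S cannot start until R (finishes minute 95); P (finishes minute 55). The controlling bound is minute 95, so S finishes at 95 + 48 = minute 143.
Q waits on S (finishes minute 143), so the earliest it can start is minute 143.

143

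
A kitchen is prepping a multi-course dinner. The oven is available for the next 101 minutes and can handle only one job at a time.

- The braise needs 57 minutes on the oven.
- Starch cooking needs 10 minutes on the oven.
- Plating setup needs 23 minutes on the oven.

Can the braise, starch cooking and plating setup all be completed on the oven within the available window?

Yes

Running back to back, the jobs need 57 + 10 + 23 = 90 minutes on the oven.
Since 90 ≤ 101, they fit within the window.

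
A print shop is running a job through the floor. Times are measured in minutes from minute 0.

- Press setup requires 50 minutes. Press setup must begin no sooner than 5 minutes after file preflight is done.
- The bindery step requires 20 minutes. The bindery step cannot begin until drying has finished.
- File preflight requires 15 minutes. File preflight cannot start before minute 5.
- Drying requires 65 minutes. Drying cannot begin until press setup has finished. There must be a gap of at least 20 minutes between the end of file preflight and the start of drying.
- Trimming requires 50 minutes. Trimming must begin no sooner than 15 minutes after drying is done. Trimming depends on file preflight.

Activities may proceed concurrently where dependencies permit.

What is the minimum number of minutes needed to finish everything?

File preflight waits on its own release at minute 5, so it starts at minute 5 and finishes at 5 + 15 = minute 20.
After file preflight (finishes minute 20, plus 5-minute gap → minute 25), press setup can start at minute 25 and finishes at minute 75.
Drying needs all of press setup (finishes minute 75); file preflight (finishes minute 20, plus 20-minute gap → minute 40). That puts its earliest start at minute 75; it finishes at 75 + 65 = minute 140.
After drying (finishes minute 140), the bindery step can start at minute 140 and finishes at minute 160.
Trimming cannot start until drying (finishes minute 140, plus 15-minute gap → minute 155); file preflight (finishes minute 20). The controlling bound is minute 155, so trimming finishes at 155 + 50 = minute 205.
All tasks are finished once the last one completes. Finish times: File preflight at 20, Press setup at 75, Drying at 140, Trimming at 205, The bindery step at 160. The latest is minute 205.

205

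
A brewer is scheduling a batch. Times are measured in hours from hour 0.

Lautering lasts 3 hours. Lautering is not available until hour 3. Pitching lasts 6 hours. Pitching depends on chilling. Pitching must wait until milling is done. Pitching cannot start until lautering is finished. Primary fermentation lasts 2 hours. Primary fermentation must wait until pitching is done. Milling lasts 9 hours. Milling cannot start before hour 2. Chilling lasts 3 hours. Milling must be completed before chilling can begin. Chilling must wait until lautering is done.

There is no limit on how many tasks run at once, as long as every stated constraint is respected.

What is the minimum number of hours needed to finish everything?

After its own release at hour 3, lautering can start at hour 3 and finishes at hour 6.
After its own release at hour 2, milling can start at hour 2 and finishes at hour 11.
Chilling has to wait for milling (finishes hour 11); lautering (finishes hour 6). The latest of these is hour 11, so chilling runs hour 11 to 11 + 3 = hour 14.
Pitching has to wait for chilling (finishes hour 14); milling (finishes hour 11); lautering (finishes hour 6). The latest of these is hour 14, so pitching runs hour 14 to 14 + 6 = hour 20.
Primary fermentation cannot begin until pitching (finishes hour 20). It runs from hour 20 to 20 + 2 = hour 22.
All tasks are finished once the last one completes. Finish times: Milling at 11, Lautering at 6, Chilling at 14, Pitching at 20, Primary fermentation at 22. The latest is hour 22.

22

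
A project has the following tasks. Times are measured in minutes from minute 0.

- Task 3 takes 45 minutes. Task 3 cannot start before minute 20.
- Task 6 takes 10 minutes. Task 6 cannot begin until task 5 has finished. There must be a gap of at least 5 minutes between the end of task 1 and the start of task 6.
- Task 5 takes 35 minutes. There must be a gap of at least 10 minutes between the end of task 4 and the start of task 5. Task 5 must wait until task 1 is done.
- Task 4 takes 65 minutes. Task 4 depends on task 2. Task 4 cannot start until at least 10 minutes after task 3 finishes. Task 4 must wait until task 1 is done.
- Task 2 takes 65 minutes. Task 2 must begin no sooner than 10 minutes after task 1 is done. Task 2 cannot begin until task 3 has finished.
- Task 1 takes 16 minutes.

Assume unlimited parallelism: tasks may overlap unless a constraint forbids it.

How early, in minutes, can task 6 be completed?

Task 3 waits on its own release at minute 20, so it starts at minute 20 and finishes at 20 + 45 = minute 65.
Task 1 can start immediately at minute 0; it finishes at minute 16.
Task 2 cannot start until task 1 (finishes minute 16, plus 10-minute gap → minute 26); task 3 (finishes minute 65). The controlling bound is minute 65, so task 2 finishes at 65 + 65 = minute 130.
For task 4: task 2 (finishes minute 130); task 3 (finishes minute 65, plus 10-minute gap → minute 75); task 1 (finishes minute 16). Taking the maximum gives a start of minute 130, and it finishes at 130 + 65 = minute 195.
For task 5: task 4 (finishes minute 195, plus 10-minute gap → minute 205); task 1 (finishes minute 16). Taking the maximum gives a start of minute 205, and it finishes at 205 + 35 = minute 240.
Task 6 has to wait for task 5 (finishes minute 240); task 1 (finishes minute 16, plus 5-minute gap → minute 21). The latest of these is minute 240, so task 6 runs minute 240 to 240 + 10 = minute 250.

250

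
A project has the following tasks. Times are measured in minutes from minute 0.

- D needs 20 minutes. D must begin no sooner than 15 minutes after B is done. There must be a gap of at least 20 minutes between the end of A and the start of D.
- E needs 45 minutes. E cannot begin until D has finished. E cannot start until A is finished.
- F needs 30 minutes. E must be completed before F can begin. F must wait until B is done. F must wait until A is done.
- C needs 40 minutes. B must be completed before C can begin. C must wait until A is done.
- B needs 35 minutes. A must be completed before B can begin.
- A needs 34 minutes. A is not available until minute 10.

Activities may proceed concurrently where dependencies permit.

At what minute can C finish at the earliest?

119

A waits on its own release at minute 10, so it starts at minute 10 and finishes at 10 + 34 = minute 44.
B cannot begin until A (finishes minute 44). It runs from minute 44 to 44 + 35 = minute 79.
C has to wait for B (finishes minute 79); A (finishes minute 44). The latest of these is minute 79, so C runs minute 79 to 79 + 40 = minute 119.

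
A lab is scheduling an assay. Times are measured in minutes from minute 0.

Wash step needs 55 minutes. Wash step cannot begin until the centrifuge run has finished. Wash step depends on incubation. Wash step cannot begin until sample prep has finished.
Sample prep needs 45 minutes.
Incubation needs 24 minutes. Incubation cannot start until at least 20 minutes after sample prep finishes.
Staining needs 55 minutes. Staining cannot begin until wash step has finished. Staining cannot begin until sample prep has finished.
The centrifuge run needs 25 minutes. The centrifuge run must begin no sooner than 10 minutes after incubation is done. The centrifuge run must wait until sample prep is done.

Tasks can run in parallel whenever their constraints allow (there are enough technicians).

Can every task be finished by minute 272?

Yes

Nothing blocks sample prep, so it runs from minute 0 to minute 45.
After sample prep (finishes minute 45, plus 20-minute gap → minute 65), incubation can start at minute 65 and finishes at minute 89.
The centrifuge run needs all of incubation (finishes minute 89, plus 10-minute gap → minute 99); sample prep (finishes minute 45). That puts its earliest start at minute 99; it finishes at 99 + 25 = minute 124.
Wash step has to wait for the centrifuge run (finishes minute 124); incubation (finishes minute 89); sample prep (finishes minute 45). The latest of these is minute 124, so wash step runs minute 124 to 124 + 55 = minute 179.
For staining: wash step (finishes minute 179); sample prep (finishes minute 45). Taking the maximum gives a start of minute 179, and it finishes at 179 + 55 = minute 234.
Every task is finished by minute 234, which is no later than the deadline of 272, so the schedule is feasible.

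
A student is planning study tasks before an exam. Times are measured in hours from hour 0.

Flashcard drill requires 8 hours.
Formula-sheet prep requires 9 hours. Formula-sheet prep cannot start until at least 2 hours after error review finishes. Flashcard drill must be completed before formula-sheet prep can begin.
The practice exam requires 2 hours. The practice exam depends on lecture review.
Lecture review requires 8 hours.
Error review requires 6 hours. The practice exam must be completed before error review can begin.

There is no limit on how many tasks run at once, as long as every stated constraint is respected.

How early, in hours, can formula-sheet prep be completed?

Flashcard drill has no prerequisites, so it starts at hour 0 and finishes at hour 8.
Lecture review has no prerequisites, so it starts at hour 0 and finishes at hour 8.
The practice exam waits on lecture review (finishes hour 8), so it starts at hour 8 and finishes at 8 + 2 = hour 10.
After the practice exam (finishes hour 10), error review can start at hour 10 and finishes at hour 16.
Formula-sheet prep needs all of error review (finishes hour 16, plus 2-hour gap → hour 18); flashcard drill (finishes hour 8). That puts its earliest start at hour 18; it finishes at 18 + 9 = hour 27.

27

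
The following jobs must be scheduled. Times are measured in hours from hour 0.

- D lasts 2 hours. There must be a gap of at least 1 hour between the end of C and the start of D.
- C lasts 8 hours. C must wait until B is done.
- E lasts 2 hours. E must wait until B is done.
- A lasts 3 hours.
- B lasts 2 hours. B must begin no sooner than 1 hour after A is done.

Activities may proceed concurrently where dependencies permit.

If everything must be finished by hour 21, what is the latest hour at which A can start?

4

D has no dependents, so it just needs to finish by hour 21. Starting by 21 − 2 = hour 19 achieves that.
C has to be done before D (must start by hour 19, minus 1-hour gap → hour 18). That means finishing by hour 18, i.e. starting by 18 − 8 = hour 10.
E has no dependents, so it just needs to finish by hour 21. Starting by 21 − 2 = hour 19 achieves that.
B must finish in time for C (must start by hour 10); E (must start by hour 19). The tightest is hour 10, so B must start by 10 − 2 = hour 8.
A has to be done before B (must start by hour 8, minus 1-hour gap → hour 7). That means finishing by hour 7, i.e. starting by 7 − 3 = hour 4.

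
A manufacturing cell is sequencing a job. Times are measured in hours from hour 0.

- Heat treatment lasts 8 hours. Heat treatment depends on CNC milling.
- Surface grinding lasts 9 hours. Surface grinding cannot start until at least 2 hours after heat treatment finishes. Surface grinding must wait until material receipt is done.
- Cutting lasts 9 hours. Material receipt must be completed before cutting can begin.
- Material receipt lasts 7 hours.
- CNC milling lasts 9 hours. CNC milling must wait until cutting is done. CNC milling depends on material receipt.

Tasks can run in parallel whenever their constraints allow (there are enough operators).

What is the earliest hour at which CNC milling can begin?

16

Material receipt can start immediately at hour 0; it finishes at hour 7.
After material receipt (finishes hour 7), cutting can start at hour 7 and finishes at hour 16.
CNC milling waits on cutting (finishes hour 16); material receipt (finishes hour 7). The latest of these is hour 16, which is the earliest CNC milling can start.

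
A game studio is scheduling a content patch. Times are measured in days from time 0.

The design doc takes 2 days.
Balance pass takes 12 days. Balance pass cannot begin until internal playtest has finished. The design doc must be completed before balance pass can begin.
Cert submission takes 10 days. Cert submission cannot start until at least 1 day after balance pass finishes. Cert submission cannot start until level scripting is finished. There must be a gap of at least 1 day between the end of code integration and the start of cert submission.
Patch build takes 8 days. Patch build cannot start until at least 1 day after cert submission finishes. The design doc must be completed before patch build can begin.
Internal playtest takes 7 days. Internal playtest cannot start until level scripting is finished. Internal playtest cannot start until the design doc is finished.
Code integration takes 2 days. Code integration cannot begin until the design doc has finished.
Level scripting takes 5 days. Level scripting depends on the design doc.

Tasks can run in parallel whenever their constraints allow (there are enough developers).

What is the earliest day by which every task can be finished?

The design doc can start immediately at day 0; it finishes at day 2.
After the design doc (finishes day 2), code integration can start at day 2 and finishes at day 4.
Level scripting waits on the design doc (finishes day 2), so it starts at day 2 and finishes at 2 + 5 = day 7.
Internal playtest needs all of level scripting (finishes day 7); the design doc (finishes day 2). That puts its earliest start at day 7; it finishes at 7 + 7 = day 14.
For balance pass: internal playtest (finishes day 14); the design doc (finishes day 2). Taking the maximum gives a start of day 14, and it finishes at 14 + 12 = day 26.
Cert submission needs all of balance pass (finishes day 26, plus 1-day gap → day 27); level scripting (finishes day 7); code integration (finishes day 4, plus 1-day gap → day 5). That puts its earliest start at day 27; it finishes at 27 + 10 = day 37.
Patch build has to wait for cert submission (finishes day 37, plus 1-day gap → day 38); the design doc (finishes day 2). The latest of these is day 38, so patch build runs day 38 to 38 + 8 = day 46.
All tasks are finished once the last one completes. Finish times: The design doc at 2, Level scripting at 7, Code integration at 4, Internal playtest at 14, Balance pass at 26, Cert submission at 37, Patch build at 46. The latest is day 46.

46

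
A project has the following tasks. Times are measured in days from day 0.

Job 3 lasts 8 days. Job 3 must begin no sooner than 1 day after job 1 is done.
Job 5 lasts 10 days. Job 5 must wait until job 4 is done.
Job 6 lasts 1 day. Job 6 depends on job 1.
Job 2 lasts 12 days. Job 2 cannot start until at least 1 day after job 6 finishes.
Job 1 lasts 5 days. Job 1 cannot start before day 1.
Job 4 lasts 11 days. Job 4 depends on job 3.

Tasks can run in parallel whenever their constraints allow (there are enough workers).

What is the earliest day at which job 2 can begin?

8

Job 1 cannot begin until its own release at day 1. It runs from day 1 to 1 + 5 = day 6.
Job 6 cannot begin until job 1 (finishes day 6). It runs from day 6 to 6 + 1 = day 7.
Job 2 waits on job 6 (finishes day 7, plus 1-day gap → day 8), so the earliest it can start is day 8.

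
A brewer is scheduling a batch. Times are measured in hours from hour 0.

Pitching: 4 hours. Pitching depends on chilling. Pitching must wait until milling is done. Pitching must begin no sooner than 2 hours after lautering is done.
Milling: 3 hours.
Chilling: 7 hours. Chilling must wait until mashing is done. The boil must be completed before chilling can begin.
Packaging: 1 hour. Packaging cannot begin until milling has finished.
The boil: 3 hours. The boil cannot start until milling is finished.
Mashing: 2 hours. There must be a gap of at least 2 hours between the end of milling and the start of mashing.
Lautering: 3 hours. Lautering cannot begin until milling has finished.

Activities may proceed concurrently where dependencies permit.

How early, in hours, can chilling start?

7

Nothing blocks milling, so it runs from hour 0 to hour 3.
After milling (finishes hour 3), the boil can start at hour 3 and finishes at hour 6.
After milling (finishes hour 3, plus 2-hour gap → hour 5), mashing can start at hour 5 and finishes at hour 7.
Chilling waits on mashing (finishes hour 7); the boil (finishes hour 6). The latest of these is hour 7, which is the earliest chilling can start.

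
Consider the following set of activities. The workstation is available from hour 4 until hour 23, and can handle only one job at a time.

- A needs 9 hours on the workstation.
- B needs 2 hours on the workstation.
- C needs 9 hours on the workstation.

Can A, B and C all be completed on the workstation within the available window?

No

The workstation window is 23 − 4 = 19 hours.
Running back to back, the jobs need 9 + 2 + 9 = 20 hours on the workstation.
Since 20 > 19, they cannot all fit.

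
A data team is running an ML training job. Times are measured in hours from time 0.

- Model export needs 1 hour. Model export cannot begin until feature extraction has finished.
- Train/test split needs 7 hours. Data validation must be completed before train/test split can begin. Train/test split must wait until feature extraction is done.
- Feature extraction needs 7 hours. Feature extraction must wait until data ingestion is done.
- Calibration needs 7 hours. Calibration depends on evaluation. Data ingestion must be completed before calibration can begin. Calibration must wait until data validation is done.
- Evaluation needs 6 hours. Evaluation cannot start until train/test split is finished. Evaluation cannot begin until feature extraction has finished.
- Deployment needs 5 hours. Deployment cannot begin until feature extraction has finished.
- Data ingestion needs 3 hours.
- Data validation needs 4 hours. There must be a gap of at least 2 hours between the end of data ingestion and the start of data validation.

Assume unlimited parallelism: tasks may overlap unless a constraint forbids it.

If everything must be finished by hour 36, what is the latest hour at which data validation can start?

To finish by hour 36, calibration (duration 7) must start no later than hour 29.
Evaluation feeds into calibration (must start by hour 29); so evaluation must finish by hour 29 and therefore start by hour 23.
Train/test split must finish before evaluation (must start by hour 23). With a 7-hour duration, train/test split must start by 23 − 7 = hour 16.
Data validation feeds train/test split (must start by hour 16); calibration (must start by hour 29). Taking the minimum, data validation must finish by hour 16 and start by 16 − 4 = hour 12.

12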